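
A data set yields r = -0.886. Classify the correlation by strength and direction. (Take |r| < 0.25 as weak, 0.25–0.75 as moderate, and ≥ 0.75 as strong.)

strong negative

r = -0.886 < 0 so the relationship is negative.
|r| = 0.886, which falls in the strong range.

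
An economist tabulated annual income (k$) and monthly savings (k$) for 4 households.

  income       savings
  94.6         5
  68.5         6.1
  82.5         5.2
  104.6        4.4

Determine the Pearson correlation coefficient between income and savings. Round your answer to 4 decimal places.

-0.9778

n = 4, Σx = 350.2, Σy = 20.7, Σx² = 31388.82, Σy² = 108.61, Σxy = 1780.09
nΣxy − ΣxΣy = 7120.36 − 7249.14 = -128.78
nΣx² − (Σx)² = 125555.28 − 122640.04 = 2915.24; nΣy² − (Σy)² = 434.44 − 428.49 = 5.95
r = -128.78 / √(2915.24 × 5.95) = -128.78 / 131.7030 ≈ -0.9778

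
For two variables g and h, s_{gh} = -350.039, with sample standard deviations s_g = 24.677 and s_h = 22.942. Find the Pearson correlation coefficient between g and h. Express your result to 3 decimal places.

r = Cov(g,h) / (s_g · s_h) = -350.039 / (24.677 × 22.942)
  = -350.039 / 566.1397 ≈ -0.618

-0.618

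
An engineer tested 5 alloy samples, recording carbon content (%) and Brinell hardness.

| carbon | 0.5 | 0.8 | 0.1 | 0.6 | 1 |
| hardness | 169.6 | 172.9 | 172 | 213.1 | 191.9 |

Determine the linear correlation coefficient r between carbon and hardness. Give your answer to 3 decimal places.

0.332

n = 5, Σx = 3, Σy = 919.5, Σx² = 2.26, Σy² = 170479.79, Σxy = 560.08
nΣxy − ΣxΣy = 2800.4 − 2758.5 = 41.9
nΣx² − (Σx)² = 11.3 − 9 = 2.3; nΣy² − (Σy)² = 852398.95 − 845480.25 = 6918.7
r = 41.9 / √(2.3 × 6918.7) = 41.9 / 126.1468 ≈ 0.332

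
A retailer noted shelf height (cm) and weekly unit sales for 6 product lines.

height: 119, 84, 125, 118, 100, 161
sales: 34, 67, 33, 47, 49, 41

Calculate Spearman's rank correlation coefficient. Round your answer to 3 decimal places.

Rank height: 4, 1, 5, 3, 2, 6
Rank sales: 2, 6, 1, 4, 5, 3
d = rank(height) − rank(sales): 2, -5, 4, -1, -3, 3; Σd² = 64
ρ = 1 − 6Σd² / [n(n²−1)] = 1 − 6×64 / (6×35) = 1 − 384/210 ≈ -0.829

-0.829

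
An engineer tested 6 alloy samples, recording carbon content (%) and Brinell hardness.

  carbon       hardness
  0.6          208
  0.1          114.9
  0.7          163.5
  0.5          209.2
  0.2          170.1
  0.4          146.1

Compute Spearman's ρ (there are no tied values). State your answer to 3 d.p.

0.486

Rank carbon: 5, 1, 6, 4, 2, 3
Rank hardness: 5, 1, 3, 6, 4, 2
d = rank(carbon) − rank(hardness): 0, 0, 3, -2, -2, 1; Σd² = 18
ρ = 1 − 6Σd² / [n(n²−1)] = 1 − 6×18 / (6×35) = 1 − 108/210 ≈ 0.486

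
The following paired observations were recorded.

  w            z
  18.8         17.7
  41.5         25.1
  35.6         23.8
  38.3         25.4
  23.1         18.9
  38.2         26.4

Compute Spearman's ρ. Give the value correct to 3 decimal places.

Rank w: 1, 6, 3, 5, 2, 4
Rank z: 1, 4, 3, 5, 2, 6
d = rank(w) − rank(z): 0, 2, 0, 0, 0, -2; Σd² = 8
ρ = 1 − 6Σd² / [n(n²−1)] = 1 − 6×8 / (6×35) = 1 − 48/210 ≈ 0.771

0.771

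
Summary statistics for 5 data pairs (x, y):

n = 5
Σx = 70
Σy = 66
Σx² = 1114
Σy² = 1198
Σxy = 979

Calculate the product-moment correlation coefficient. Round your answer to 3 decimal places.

r = (nΣxy − ΣxΣy) / √[(nΣx² − (Σx)²)(nΣy² − (Σy)²)]
Numerator: 5×979 − 70×66 = 275
Denominator: √[(5570 − 4900)(5990 − 4356)] = √[670 × 1634] = 1046.3174
r = 275 / 1046.3174 ≈ 0.263

0.263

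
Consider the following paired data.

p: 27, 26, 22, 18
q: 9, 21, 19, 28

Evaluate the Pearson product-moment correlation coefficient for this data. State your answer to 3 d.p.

-0.818

n = 4, Σp = 93, Σq = 77, Σp² = 2213, Σq² = 1667, Σpq = 1711
nΣpq − ΣpΣq = 6844 − 7161 = -317
nΣp² − (Σp)² = 8852 − 8649 = 203; nΣq² − (Σq)² = 6668 − 5929 = 739
r = -317 / √(203 × 739) = -317 / 387.3203 ≈ -0.818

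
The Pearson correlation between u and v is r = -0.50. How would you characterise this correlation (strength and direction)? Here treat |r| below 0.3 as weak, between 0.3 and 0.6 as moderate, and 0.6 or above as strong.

r = -0.50 < 0 so the relationship is negative.
|r| = 0.50, which falls in the moderate range.

moderate negative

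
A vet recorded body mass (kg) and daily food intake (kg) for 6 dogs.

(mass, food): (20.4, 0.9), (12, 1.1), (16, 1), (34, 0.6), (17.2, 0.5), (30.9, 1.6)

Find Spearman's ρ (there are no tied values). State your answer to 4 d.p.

-0.2000

Rank mass: 4, 1, 2, 6, 3, 5
Rank food: 3, 5, 4, 2, 1, 6
d = rank(mass) − rank(food): 1, -4, -2, 4, 2, -1; Σd² = 42
ρ = 1 − 6Σd² / [n(n²−1)] = 1 − 6×42 / (6×35) = 1 − 252/210 ≈ -0.2000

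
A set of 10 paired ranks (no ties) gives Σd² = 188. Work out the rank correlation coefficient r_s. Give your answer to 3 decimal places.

ρ = 1 − 6Σd² / [n(n²−1)] = 1 − 6×188 / (10×99)
  = 1 − 1128/990 = 1 − 1.1394 ≈ -0.139

-0.139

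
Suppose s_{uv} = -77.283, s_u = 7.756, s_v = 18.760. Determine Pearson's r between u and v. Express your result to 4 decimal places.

r = Cov(u,v) / (s_u · s_v) = -77.283 / (7.756 × 18.760)
  = -77.283 / 145.5026 ≈ -0.5311

-0.5311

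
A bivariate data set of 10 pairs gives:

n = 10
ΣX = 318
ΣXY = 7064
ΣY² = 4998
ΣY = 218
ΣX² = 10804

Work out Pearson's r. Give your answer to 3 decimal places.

r = (nΣXY − ΣXΣY) / √[(nΣX² − (ΣX)²)(nΣY² − (ΣY)²)]
Numerator: 10×7064 − 318×218 = 1316
Denominator: √[(108040 − 101124)(49980 − 47524)] = √[6916 × 2456] = 4121.3706
r = 1316 / 4121.3706 ≈ 0.319

0.319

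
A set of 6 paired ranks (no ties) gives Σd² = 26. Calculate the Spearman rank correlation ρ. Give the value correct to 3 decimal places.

0.257

ρ = 1 − 6Σd² / [n(n²−1)] = 1 − 6×26 / (6×35)
  = 1 − 156/210 = 1 − 0.7429 ≈ 0.257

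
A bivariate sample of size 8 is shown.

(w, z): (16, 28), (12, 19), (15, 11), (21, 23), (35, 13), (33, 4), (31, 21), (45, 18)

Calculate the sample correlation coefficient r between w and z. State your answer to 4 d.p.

-0.3074

n = 8, Σw = 208, Σz = 137, Σw² = 6366, Σz² = 2745, Σwz = 3372
nΣwz − ΣwΣz = 26976 − 28496 = -1520
nΣw² − (Σw)² = 50928 − 43264 = 7664; nΣz² − (Σz)² = 21960 − 18769 = 3191
r = -1520 / √(7664 × 3191) = -1520 / 4945.2830 ≈ -0.3074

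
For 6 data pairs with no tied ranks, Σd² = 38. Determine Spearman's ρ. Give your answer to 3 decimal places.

ρ = 1 − 6Σd² / [n(n²−1)] = 1 − 6×38 / (6×35)
  = 1 − 228/210 = 1 − 1.0857 ≈ -0.086

-0.086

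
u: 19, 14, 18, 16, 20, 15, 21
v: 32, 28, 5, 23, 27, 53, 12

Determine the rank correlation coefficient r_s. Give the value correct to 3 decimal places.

Rank u: 5, 1, 4, 3, 6, 2, 7
Rank v: 6, 5, 1, 3, 4, 7, 2
d = rank(u) − rank(v): -1, -4, 3, 0, 2, -5, 5; Σd² = 80
ρ = 1 − 6Σd² / [n(n²−1)] = 1 − 6×80 / (7×48) = 1 − 480/336 ≈ -0.429

-0.429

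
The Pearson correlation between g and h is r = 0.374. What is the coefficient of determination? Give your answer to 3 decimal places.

0.140

r² = (0.374)² = 0.140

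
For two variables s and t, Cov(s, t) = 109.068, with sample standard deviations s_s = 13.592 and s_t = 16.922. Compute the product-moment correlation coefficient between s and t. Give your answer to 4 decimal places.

r = Cov(s,t) / (s_s · s_t) = 109.068 / (13.592 × 16.922)
  = 109.068 / 230.0038 ≈ 0.4742

0.4742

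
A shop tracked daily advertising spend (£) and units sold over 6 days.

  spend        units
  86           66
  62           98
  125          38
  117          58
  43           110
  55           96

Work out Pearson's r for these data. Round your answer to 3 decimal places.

-0.974

n = 6, Σx = 488, Σy = 466, Σx² = 45428, Σy² = 40084, Σxy = 33298
nΣxy − ΣxΣy = 199788 − 227408 = -27620
nΣx² − (Σx)² = 272568 − 238144 = 34424; nΣy² − (Σy)² = 240504 − 217156 = 23348
r = -27620 / √(34424 × 23348) = -27620 / 28350.1596 ≈ -0.974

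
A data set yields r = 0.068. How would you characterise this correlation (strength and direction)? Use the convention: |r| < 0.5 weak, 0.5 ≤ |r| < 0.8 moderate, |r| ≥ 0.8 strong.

weak positive

r = 0.068 > 0 so the relationship is positive.
|r| = 0.068, which falls in the weak range.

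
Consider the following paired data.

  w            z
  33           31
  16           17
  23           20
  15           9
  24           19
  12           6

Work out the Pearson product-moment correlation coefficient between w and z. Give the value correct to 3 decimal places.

0.955

n = 6, Σw = 123, Σz = 102, Σw² = 2819, Σz² = 2128, Σwz = 2418
nΣwz − ΣwΣz = 14508 − 12546 = 1962
nΣw² − (Σw)² = 16914 − 15129 = 1785; nΣz² − (Σz)² = 12768 − 10404 = 2364
r = 1962 / √(1785 × 2364) = 1962 / 2054.2006 ≈ 0.955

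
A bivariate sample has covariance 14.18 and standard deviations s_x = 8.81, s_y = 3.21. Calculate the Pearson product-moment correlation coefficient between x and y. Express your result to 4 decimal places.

r = Cov(x,y) / (s_x · s_y) = 14.18 / (8.81 × 3.21)
  = 14.18 / 28.2801 ≈ 0.5014

0.5014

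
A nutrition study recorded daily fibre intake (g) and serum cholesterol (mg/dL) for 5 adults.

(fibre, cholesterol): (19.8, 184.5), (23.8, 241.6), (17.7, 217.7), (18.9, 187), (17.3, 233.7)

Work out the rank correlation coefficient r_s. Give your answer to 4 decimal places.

0.0000

Rank fibre: 4, 5, 2, 3, 1
Rank cholesterol: 1, 5, 3, 2, 4
d = rank(fibre) − rank(cholesterol): 3, 0, -1, 1, -3; Σd² = 20
ρ = 1 − 6Σd² / [n(n²−1)] = 1 − 6×20 / (5×24) = 1 − 120/120 ≈ 0.0000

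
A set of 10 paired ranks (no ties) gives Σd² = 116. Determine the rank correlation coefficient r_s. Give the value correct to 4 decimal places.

ρ = 1 − 6Σd² / [n(n²−1)] = 1 − 6×116 / (10×99)
  = 1 − 696/990 = 1 − 0.70303 ≈ 0.2970

0.2970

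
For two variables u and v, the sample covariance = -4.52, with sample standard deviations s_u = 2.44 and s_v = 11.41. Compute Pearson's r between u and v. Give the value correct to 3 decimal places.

-0.162

r = Cov(u,v) / (s_u · s_v) = -4.52 / (2.44 × 11.41)
  = -4.52 / 27.8404 ≈ -0.162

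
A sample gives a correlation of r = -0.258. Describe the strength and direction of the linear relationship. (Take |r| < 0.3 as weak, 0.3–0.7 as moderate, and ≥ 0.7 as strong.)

weak negative

r = -0.258 < 0 so the relationship is negative.
|r| = 0.258, which falls in the weak range.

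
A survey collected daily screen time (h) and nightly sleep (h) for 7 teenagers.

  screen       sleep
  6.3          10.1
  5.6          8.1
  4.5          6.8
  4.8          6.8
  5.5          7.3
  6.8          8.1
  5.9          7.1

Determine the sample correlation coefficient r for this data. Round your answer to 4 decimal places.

n = 7, Σx = 39.4, Σy = 54.3, Σx² = 225.64, Σy² = 429.41, Σxy = 309.35
nΣxy − ΣxΣy = 2165.45 − 2139.42 = 26.03
nΣx² − (Σx)² = 1579.48 − 1552.36 = 27.12; nΣy² − (Σy)² = 3005.87 − 2948.49 = 57.38
r = 26.03 / √(27.12 × 57.38) = 26.03 / 39.4480 ≈ 0.6599

0.6599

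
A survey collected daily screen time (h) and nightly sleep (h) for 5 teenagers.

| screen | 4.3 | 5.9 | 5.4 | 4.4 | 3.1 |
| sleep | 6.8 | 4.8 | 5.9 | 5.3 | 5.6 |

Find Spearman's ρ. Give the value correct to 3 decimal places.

Rank screen: 2, 5, 4, 3, 1
Rank sleep: 5, 1, 4, 2, 3
d = rank(screen) − rank(sleep): -3, 4, 0, 1, -2; Σd² = 30
ρ = 1 − 6Σd² / [n(n²−1)] = 1 − 6×30 / (5×24) = 1 − 180/120 ≈ -0.500

-0.500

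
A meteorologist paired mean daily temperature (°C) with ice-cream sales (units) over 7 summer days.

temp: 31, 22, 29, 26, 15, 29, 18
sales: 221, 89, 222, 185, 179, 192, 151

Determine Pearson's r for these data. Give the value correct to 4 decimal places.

n = 7, Σx = 170, Σy = 1239, Σx² = 4352, Σy² = 231977, Σxy = 31028
nΣxy − ΣxΣy = 217196 − 210630 = 6566
nΣx² − (Σx)² = 30464 − 28900 = 1564; nΣy² − (Σy)² = 1623839 − 1535121 = 88718
r = 6566 / √(1564 × 88718) = 6566 / 11779.4292 ≈ 0.5574

0.5574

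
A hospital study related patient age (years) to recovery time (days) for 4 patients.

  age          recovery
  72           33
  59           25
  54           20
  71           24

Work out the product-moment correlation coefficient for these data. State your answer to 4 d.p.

0.7352

n = 4, Σx = 256, Σy = 102, Σx² = 16622, Σy² = 2690, Σxy = 6635
nΣxy − ΣxΣy = 26540 − 26112 = 428
nΣx² − (Σx)² = 66488 − 65536 = 952; nΣy² − (Σy)² = 10760 − 10404 = 356
r = 428 / √(952 × 356) = 428 / 582.1615 ≈ 0.7352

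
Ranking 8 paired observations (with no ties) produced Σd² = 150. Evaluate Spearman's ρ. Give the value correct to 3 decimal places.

ρ = 1 − 6Σd² / [n(n²−1)] = 1 − 6×150 / (8×63)
  = 1 − 900/504 = 1 − 1.7857 ≈ -0.786

-0.786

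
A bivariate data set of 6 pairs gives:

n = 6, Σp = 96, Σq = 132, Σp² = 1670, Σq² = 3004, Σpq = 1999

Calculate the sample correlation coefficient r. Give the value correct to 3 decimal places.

-0.976

r = (nΣpq − ΣpΣq) / √[(nΣp² − (Σp)²)(nΣq² − (Σq)²)]
Numerator: 6×1999 − 96×132 = -678
Denominator: √[(10020 − 9216)(18024 − 17424)] = √[804 × 600] = 694.5502
r = -678 / 694.5502 ≈ -0.976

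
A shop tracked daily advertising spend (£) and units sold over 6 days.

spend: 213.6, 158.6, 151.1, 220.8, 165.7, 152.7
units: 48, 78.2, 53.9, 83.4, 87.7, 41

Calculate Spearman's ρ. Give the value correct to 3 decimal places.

Rank spend: 5, 3, 1, 6, 4, 2
Rank units: 2, 4, 3, 5, 6, 1
d = rank(spend) − rank(units): 3, -1, -2, 1, -2, 1; Σd² = 20
ρ = 1 − 6Σd² / [n(n²−1)] = 1 − 6×20 / (6×35) = 1 − 120/210 ≈ 0.429

0.429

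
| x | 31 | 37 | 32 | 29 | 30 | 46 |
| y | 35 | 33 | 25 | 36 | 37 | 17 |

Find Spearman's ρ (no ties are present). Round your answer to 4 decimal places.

Rank x: 3, 5, 4, 1, 2, 6
Rank y: 4, 3, 2, 5, 6, 1
d = rank(x) − rank(y): -1, 2, 2, -4, -4, 5; Σd² = 66
ρ = 1 − 6Σd² / [n(n²−1)] = 1 − 6×66 / (6×35) = 1 − 396/210 ≈ -0.8857

-0.8857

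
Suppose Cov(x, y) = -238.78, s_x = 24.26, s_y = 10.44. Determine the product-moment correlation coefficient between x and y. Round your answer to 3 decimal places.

r = Cov(x,y) / (s_x · s_y) = -238.78 / (24.26 × 10.44)
  = -238.78 / 253.2744 ≈ -0.943

-0.943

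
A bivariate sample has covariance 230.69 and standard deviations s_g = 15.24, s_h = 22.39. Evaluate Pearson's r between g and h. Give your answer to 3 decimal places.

0.676

r = Cov(g,h) / (s_g · s_h) = 230.69 / (15.24 × 22.39)
  = 230.69 / 341.2236 ≈ 0.676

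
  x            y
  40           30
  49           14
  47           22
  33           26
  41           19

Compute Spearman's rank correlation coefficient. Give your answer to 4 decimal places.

Rank x: 2, 5, 4, 1, 3
Rank y: 5, 1, 3, 4, 2
d = rank(x) − rank(y): -3, 4, 1, -3, 1; Σd² = 36
ρ = 1 − 6Σd² / [n(n²−1)] = 1 − 6×36 / (5×24) = 1 − 216/120 ≈ -0.8000

-0.8000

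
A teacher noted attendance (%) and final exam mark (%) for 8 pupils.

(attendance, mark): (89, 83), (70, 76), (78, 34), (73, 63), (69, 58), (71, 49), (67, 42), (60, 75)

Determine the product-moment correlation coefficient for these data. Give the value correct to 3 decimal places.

0.127

n = 8, Σx = 577, Σy = 480, Σx² = 42125, Σy² = 30944, Σxy = 34753
nΣxy − ΣxΣy = 278024 − 276960 = 1064
nΣx² − (Σx)² = 337000 − 332929 = 4071; nΣy² − (Σy)² = 247552 − 230400 = 17152
r = 1064 / √(4071 × 17152) = 1064 / 8356.1829 ≈ 0.127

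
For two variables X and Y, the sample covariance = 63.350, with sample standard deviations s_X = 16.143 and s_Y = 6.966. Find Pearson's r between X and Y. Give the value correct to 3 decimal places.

0.563

r = Cov(X,Y) / (s_X · s_Y) = 63.350 / (16.143 × 6.966)
  = 63.350 / 112.4521 ≈ 0.563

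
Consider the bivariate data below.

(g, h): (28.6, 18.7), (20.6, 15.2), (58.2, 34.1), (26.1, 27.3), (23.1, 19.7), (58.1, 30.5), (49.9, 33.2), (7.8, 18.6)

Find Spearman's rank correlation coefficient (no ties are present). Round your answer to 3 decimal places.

Rank g: 5, 2, 8, 4, 3, 7, 6, 1
Rank h: 3, 1, 8, 5, 4, 6, 7, 2
d = rank(g) − rank(h): 2, 1, 0, -1, -1, 1, -1, -1; Σd² = 10
ρ = 1 − 6Σd² / [n(n²−1)] = 1 − 6×10 / (8×63) = 1 − 60/504 ≈ 0.881

0.881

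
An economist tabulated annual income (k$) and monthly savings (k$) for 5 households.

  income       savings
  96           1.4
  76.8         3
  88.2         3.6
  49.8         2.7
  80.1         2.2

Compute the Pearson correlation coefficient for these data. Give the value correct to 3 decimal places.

-0.266

n = 5, Σx = 390.9, Σy = 12.9, Σx² = 31789.53, Σy² = 36.05, Σxy = 993
nΣxy − ΣxΣy = 4965 − 5042.61 = -77.61
nΣx² − (Σx)² = 158947.65 − 152802.81 = 6144.84; nΣy² − (Σy)² = 180.25 − 166.41 = 13.84
r = -77.61 / √(6144.84 × 13.84) = -77.61 / 291.6240 ≈ -0.266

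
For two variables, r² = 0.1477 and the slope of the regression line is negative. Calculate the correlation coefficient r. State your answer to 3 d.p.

-0.384

|r| = √0.1477 = 0.384
The association is negative, so r = −0.384.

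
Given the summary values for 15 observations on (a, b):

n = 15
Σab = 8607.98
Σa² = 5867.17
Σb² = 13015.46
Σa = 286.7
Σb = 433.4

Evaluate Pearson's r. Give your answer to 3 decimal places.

r = (nΣab − ΣaΣb) / √[(nΣa² − (Σa)²)(nΣb² − (Σb)²)]
Numerator: 15×8607.98 − 286.7×433.4 = 4863.92
Denominator: √[(88007.55 − 82196.89)(195231.9 − 187835.56)] = √[5810.66 × 7396.34] = 6555.7316
r = 4863.92 / 6555.7316 ≈ 0.742

0.742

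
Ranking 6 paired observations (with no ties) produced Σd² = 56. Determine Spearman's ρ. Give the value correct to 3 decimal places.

-0.600

ρ = 1 − 6Σd² / [n(n²−1)] = 1 − 6×56 / (6×35)
  = 1 − 336/210 = 1 − 1.6000 ≈ -0.600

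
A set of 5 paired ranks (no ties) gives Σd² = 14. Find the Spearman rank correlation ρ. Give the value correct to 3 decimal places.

ρ = 1 − 6Σd² / [n(n²−1)] = 1 − 6×14 / (5×24)
  = 1 − 84/120 = 1 − 0.7000 ≈ 0.300

0.300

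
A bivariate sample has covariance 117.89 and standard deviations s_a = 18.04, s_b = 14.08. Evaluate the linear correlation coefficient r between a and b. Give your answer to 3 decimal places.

0.464

r = Cov(a,b) / (s_a · s_b) = 117.89 / (18.04 × 14.08)
  = 117.89 / 254.0032 ≈ 0.464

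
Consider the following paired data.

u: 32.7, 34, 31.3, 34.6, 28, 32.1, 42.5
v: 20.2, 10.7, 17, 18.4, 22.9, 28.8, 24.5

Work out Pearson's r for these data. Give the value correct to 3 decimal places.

0.077

n = 7, Σu = 235.2, Σv = 142.5, Σu² = 8022.8, Σv² = 3104.19, Σuv = 4800.01
nΣuv − ΣuΣv = 33600.07 − 33516 = 84.07
nΣu² − (Σu)² = 56159.6 − 55319.04 = 840.56; nΣv² − (Σv)² = 21729.33 − 20306.25 = 1423.08
r = 84.07 / √(840.56 × 1423.08) = 84.07 / 1093.7020 ≈ 0.077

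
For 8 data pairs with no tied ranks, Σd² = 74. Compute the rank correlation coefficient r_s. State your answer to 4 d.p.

ρ = 1 − 6Σd² / [n(n²−1)] = 1 − 6×74 / (8×63)
  = 1 − 444/504 = 1 − 0.88095 ≈ 0.1190

0.1190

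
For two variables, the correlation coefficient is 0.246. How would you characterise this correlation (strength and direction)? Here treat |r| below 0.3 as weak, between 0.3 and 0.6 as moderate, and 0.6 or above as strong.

r = 0.246 > 0 so the relationship is positive.
|r| = 0.246, which falls in the weak range.

weak positive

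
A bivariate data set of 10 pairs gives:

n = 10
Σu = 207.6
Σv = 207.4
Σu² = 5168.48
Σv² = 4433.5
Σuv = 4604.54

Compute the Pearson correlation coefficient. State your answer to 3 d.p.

0.888

r = (nΣuv − ΣuΣv) / √[(nΣu² − (Σu)²)(nΣv² − (Σv)²)]
Numerator: 10×4604.54 − 207.6×207.4 = 2989.16
Denominator: √[(51684.8 − 43097.76)(44335 − 43014.76)] = √[8587.04 × 1320.24] = 3367.0393
r = 2989.16 / 3367.0393 ≈ 0.888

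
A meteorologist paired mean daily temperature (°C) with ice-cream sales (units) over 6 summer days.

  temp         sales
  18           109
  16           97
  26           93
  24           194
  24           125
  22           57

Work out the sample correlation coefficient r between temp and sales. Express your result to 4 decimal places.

0.2439

n = 6, Σx = 130, Σy = 675, Σx² = 2892, Σy² = 86449, Σxy = 14842
nΣxy − ΣxΣy = 89052 − 87750 = 1302
nΣx² − (Σx)² = 17352 − 16900 = 452; nΣy² − (Σy)² = 518694 − 455625 = 63069
r = 1302 / √(452 × 63069) = 1302 / 5339.2123 ≈ 0.2439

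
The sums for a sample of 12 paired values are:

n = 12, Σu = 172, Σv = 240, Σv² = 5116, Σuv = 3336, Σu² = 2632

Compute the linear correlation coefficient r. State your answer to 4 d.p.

-0.4532

r = (nΣuv − ΣuΣv) / √[(nΣu² − (Σu)²)(nΣv² − (Σv)²)]
Numerator: 12×3336 − 172×240 = -1248
Denominator: √[(31584 − 29584)(61392 − 57600)] = √[2000 × 3792] = 2753.9063
r = -1248 / 2753.9063 ≈ -0.4532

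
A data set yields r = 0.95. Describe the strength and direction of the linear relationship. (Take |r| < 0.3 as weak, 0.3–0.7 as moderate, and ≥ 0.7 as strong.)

r = 0.95 > 0 so the relationship is positive.
|r| = 0.95, which falls in the strong range.

strong positive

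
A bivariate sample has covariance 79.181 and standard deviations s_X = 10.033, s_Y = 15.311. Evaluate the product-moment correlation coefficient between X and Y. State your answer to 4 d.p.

r = Cov(X,Y) / (s_X · s_Y) = 79.181 / (10.033 × 15.311)
  = 79.181 / 153.6153 ≈ 0.5155

0.5155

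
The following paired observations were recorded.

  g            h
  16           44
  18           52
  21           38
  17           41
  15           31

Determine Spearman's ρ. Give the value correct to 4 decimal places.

Rank g: 2, 4, 5, 3, 1
Rank h: 4, 5, 2, 3, 1
d = rank(g) − rank(h): -2, -1, 3, 0, 0; Σd² = 14
ρ = 1 − 6Σd² / [n(n²−1)] = 1 − 6×14 / (5×24) = 1 − 84/120 ≈ 0.3000

0.3000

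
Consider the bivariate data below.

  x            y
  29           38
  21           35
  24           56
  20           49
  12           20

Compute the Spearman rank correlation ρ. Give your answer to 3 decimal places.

Rank x: 5, 3, 4, 2, 1
Rank y: 3, 2, 5, 4, 1
d = rank(x) − rank(y): 2, 1, -1, -2, 0; Σd² = 10
ρ = 1 − 6Σd² / [n(n²−1)] = 1 − 6×10 / (5×24) = 1 − 60/120 ≈ 0.500

0.500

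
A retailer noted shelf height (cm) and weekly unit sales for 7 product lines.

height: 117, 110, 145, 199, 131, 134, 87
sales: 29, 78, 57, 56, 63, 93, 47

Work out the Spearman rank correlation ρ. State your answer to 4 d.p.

Rank height: 3, 2, 6, 7, 4, 5, 1
Rank sales: 1, 6, 4, 3, 5, 7, 2
d = rank(height) − rank(sales): 2, -4, 2, 4, -1, -2, -1; Σd² = 46
ρ = 1 − 6Σd² / [n(n²−1)] = 1 − 6×46 / (7×48) = 1 − 276/336 ≈ 0.1786

0.1786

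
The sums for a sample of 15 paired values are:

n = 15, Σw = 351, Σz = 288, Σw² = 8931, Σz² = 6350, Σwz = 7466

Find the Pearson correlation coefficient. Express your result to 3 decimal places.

0.947

r = (nΣwz − ΣwΣz) / √[(nΣw² − (Σw)²)(nΣz² − (Σz)²)]
Numerator: 15×7466 − 351×288 = 10902
Denominator: √[(133965 − 123201)(95250 − 82944)] = √[10764 × 12306] = 11509.2043
r = 10902 / 11509.2043 ≈ 0.947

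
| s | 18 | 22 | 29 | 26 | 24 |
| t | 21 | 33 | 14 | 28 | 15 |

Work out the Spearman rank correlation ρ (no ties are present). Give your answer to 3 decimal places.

-0.500

Rank s: 1, 2, 5, 4, 3
Rank t: 3, 5, 1, 4, 2
d = rank(s) − rank(t): -2, -3, 4, 0, 1; Σd² = 30
ρ = 1 − 6Σd² / [n(n²−1)] = 1 − 6×30 / (5×24) = 1 − 180/120 ≈ -0.500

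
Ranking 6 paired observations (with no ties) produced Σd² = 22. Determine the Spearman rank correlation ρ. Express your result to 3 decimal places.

ρ = 1 − 6Σd² / [n(n²−1)] = 1 − 6×22 / (6×35)
  = 1 − 132/210 = 1 − 0.6286 ≈ 0.371

0.371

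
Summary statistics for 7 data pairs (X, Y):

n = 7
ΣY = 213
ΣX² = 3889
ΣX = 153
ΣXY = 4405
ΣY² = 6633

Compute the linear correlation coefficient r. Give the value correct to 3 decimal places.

-0.872

r = (nΣXY − ΣXΣY) / √[(nΣX² − (ΣX)²)(nΣY² − (ΣY)²)]
Numerator: 7×4405 − 153×213 = -1754
Denominator: √[(27223 − 23409)(46431 − 45369)] = √[3814 × 1062] = 2012.5775
r = -1754 / 2012.5775 ≈ -0.872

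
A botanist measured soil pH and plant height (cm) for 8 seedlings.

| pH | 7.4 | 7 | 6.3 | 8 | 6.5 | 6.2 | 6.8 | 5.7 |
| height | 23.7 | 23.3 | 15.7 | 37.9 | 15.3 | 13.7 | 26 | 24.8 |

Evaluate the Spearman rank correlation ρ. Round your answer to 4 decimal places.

0.5000

Rank pH: 7, 6, 3, 8, 4, 2, 5, 1
Rank height: 5, 4, 3, 8, 2, 1, 7, 6
d = rank(pH) − rank(height): 2, 2, 0, 0, 2, 1, -2, -5; Σd² = 42
ρ = 1 − 6Σd² / [n(n²−1)] = 1 − 6×42 / (8×63) = 1 − 252/504 ≈ 0.5000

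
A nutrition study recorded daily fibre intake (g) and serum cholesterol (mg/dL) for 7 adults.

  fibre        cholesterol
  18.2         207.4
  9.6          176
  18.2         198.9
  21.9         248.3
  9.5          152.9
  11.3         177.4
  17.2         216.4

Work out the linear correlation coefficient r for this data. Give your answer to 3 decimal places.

0.933

n = 7, Σx = 105.9, Σy = 1377.3, Σx² = 1748.03, Σy² = 276882.99, Σxy = 21701.28
nΣxy − ΣxΣy = 151908.96 − 145856.07 = 6052.89
nΣx² − (Σx)² = 12236.21 − 11214.81 = 1021.4; nΣy² − (Σy)² = 1938180.93 − 1896955.29 = 41225.64
r = 6052.89 / √(1021.4 × 41225.64) = 6052.89 / 6489.0576 ≈ 0.933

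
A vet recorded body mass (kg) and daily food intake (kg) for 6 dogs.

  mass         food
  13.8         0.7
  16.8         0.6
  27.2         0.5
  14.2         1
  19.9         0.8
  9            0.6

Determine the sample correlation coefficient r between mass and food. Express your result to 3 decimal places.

n = 6, Σx = 100.9, Σy = 4.2, Σx² = 1891.17, Σy² = 3.1, Σxy = 68.86
nΣxy − ΣxΣy = 413.16 − 423.78 = -10.62
nΣx² − (Σx)² = 11347.02 − 10180.81 = 1166.21; nΣy² − (Σy)² = 18.6 − 17.64 = 0.96
r = -10.62 / √(1166.21 × 0.96) = -10.62 / 33.4599 ≈ -0.317

-0.317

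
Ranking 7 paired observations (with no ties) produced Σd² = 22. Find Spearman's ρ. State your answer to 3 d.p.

0.607

ρ = 1 − 6Σd² / [n(n²−1)] = 1 − 6×22 / (7×48)
  = 1 − 132/336 = 1 − 0.3929 ≈ 0.607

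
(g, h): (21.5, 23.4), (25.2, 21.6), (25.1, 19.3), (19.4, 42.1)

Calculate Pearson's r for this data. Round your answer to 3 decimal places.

n = 4, Σg = 91.2, Σh = 106.4, Σg² = 2103.66, Σh² = 3159.02, Σgh = 2348.59
nΣgh − ΣgΣh = 9394.36 − 9703.68 = -309.32
nΣg² − (Σg)² = 8414.64 − 8317.44 = 97.2; nΣh² − (Σh)² = 12636.08 − 11320.96 = 1315.12
r = -309.32 / √(97.2 × 1315.12) = -309.32 / 357.5327 ≈ -0.865

-0.865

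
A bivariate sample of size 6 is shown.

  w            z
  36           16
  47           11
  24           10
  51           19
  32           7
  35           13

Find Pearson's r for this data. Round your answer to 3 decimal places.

n = 6, Σw = 225, Σz = 76, Σw² = 8931, Σz² = 1056, Σwz = 2981
nΣwz − ΣwΣz = 17886 − 17100 = 786
nΣw² − (Σw)² = 53586 − 50625 = 2961; nΣz² − (Σz)² = 6336 − 5776 = 560
r = 786 / √(2961 × 560) = 786 / 1287.6956 ≈ 0.610

0.610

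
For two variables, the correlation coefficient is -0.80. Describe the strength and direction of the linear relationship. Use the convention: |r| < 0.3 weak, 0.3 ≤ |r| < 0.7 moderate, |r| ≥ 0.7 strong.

r = -0.80 < 0 so the relationship is negative.
|r| = 0.80, which falls in the strong range.

strong negative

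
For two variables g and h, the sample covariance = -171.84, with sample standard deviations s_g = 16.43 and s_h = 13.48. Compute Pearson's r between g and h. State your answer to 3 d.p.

r = Cov(g,h) / (s_g · s_h) = -171.84 / (16.43 × 13.48)
  = -171.84 / 221.4764 ≈ -0.776

-0.776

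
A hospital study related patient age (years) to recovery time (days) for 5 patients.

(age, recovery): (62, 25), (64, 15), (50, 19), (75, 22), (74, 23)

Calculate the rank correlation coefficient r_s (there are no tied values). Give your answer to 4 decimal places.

0.1000

Rank age: 2, 3, 1, 5, 4
Rank recovery: 5, 1, 2, 3, 4
d = rank(age) − rank(recovery): -3, 2, -1, 2, 0; Σd² = 18
ρ = 1 − 6Σd² / [n(n²−1)] = 1 − 6×18 / (5×24) = 1 − 108/120 ≈ 0.1000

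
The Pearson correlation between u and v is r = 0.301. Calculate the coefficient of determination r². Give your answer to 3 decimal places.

r² = (0.301)² = 0.091

0.091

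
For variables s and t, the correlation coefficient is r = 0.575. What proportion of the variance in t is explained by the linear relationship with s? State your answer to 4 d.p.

0.3306

r² = (0.575)² = 0.3306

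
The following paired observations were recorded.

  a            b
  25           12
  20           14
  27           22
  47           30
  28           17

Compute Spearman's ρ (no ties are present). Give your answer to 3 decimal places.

Rank a: 2, 1, 3, 5, 4
Rank b: 1, 2, 4, 5, 3
d = rank(a) − rank(b): 1, -1, -1, 0, 1; Σd² = 4
ρ = 1 − 6Σd² / [n(n²−1)] = 1 − 6×4 / (5×24) = 1 − 24/120 ≈ 0.800

0.800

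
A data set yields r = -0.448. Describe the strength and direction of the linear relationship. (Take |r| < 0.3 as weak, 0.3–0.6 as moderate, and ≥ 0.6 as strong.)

r = -0.448 < 0 so the relationship is negative.
|r| = 0.448, which falls in the moderate range.

moderate negative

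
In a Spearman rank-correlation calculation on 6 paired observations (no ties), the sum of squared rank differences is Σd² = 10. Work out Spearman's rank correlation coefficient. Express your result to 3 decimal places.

ρ = 1 − 6Σd² / [n(n²−1)] = 1 − 6×10 / (6×35)
  = 1 − 60/210 = 1 − 0.2857 ≈ 0.714

0.714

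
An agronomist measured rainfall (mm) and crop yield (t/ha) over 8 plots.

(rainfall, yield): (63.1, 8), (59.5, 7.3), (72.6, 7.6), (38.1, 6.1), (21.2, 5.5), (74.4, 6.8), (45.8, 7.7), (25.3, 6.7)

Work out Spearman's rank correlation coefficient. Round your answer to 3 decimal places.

Rank rainfall: 6, 5, 7, 3, 1, 8, 4, 2
Rank yield: 8, 5, 6, 2, 1, 4, 7, 3
d = rank(rainfall) − rank(yield): -2, 0, 1, 1, 0, 4, -3, -1; Σd² = 32
ρ = 1 − 6Σd² / [n(n²−1)] = 1 − 6×32 / (8×63) = 1 − 192/504 ≈ 0.619

0.619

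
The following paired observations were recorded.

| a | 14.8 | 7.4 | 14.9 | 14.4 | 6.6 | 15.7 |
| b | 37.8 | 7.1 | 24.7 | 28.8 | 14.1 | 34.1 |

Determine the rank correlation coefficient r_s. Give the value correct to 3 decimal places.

0.657

Rank a: 4, 2, 5, 3, 1, 6
Rank b: 6, 1, 3, 4, 2, 5
d = rank(a) − rank(b): -2, 1, 2, -1, -1, 1; Σd² = 12
ρ = 1 − 6Σd² / [n(n²−1)] = 1 − 6×12 / (6×35) = 1 − 72/210 ≈ 0.657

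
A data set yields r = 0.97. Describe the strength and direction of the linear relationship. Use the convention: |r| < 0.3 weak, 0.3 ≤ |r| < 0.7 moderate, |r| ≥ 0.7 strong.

strong positive

r = 0.97 > 0 so the relationship is positive.
|r| = 0.97, which falls in the strong range.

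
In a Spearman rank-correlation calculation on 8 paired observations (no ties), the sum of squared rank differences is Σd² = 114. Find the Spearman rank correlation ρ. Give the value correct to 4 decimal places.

-0.3571

ρ = 1 − 6Σd² / [n(n²−1)] = 1 − 6×114 / (8×63)
  = 1 − 684/504 = 1 − 1.35714 ≈ -0.3571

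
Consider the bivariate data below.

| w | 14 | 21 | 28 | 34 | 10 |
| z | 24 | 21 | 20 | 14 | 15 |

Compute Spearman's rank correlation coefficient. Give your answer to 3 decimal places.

Rank w: 2, 3, 4, 5, 1
Rank z: 5, 4, 3, 1, 2
d = rank(w) − rank(z): -3, -1, 1, 4, -1; Σd² = 28
ρ = 1 − 6Σd² / [n(n²−1)] = 1 − 6×28 / (5×24) = 1 − 168/120 ≈ -0.400

-0.400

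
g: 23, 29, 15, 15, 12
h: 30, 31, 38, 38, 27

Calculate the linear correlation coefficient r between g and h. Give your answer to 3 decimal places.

n = 5, Σg = 94, Σh = 164, Σg² = 1964, Σh² = 5478, Σgh = 3053
nΣgh − ΣgΣh = 15265 − 15416 = -151
nΣg² − (Σg)² = 9820 − 8836 = 984; nΣh² − (Σh)² = 27390 − 26896 = 494
r = -151 / √(984 × 494) = -151 / 697.2059 ≈ -0.217

-0.217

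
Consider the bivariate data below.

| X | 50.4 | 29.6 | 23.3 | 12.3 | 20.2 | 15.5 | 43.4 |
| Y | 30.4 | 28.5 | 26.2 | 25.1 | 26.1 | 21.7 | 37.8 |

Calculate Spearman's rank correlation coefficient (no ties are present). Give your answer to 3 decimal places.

Rank X: 7, 5, 4, 1, 3, 2, 6
Rank Y: 6, 5, 4, 2, 3, 1, 7
d = rank(X) − rank(Y): 1, 0, 0, -1, 0, 1, -1; Σd² = 4
ρ = 1 − 6Σd² / [n(n²−1)] = 1 − 6×4 / (7×48) = 1 − 24/336 ≈ 0.929

0.929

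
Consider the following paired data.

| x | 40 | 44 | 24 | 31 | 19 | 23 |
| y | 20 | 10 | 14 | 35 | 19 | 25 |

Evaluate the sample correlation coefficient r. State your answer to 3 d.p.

n = 6, Σx = 181, Σy = 123, Σx² = 5963, Σy² = 2907, Σxy = 3597
nΣxy − ΣxΣy = 21582 − 22263 = -681
nΣx² − (Σx)² = 35778 − 32761 = 3017; nΣy² − (Σy)² = 17442 − 15129 = 2313
r = -681 / √(3017 × 2313) = -681 / 2641.6512 ≈ -0.258

-0.258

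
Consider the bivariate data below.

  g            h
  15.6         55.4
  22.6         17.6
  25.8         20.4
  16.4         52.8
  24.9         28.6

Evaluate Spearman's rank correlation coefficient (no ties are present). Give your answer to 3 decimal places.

-0.700

Rank g: 1, 3, 5, 2, 4
Rank h: 5, 1, 2, 4, 3
d = rank(g) − rank(h): -4, 2, 3, -2, 1; Σd² = 34
ρ = 1 − 6Σd² / [n(n²−1)] = 1 − 6×34 / (5×24) = 1 − 204/120 ≈ -0.700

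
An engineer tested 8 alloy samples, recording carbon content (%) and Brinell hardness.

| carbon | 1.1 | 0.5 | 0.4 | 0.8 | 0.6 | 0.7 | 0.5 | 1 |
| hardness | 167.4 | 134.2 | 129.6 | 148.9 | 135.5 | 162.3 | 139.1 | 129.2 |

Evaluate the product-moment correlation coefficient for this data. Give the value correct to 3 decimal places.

n = 8, Σx = 5.6, Σy = 1146.2, Σx² = 4.36, Σy² = 165742.76, Σxy = 815.86
nΣxy − ΣxΣy = 6526.88 − 6418.72 = 108.16
nΣx² − (Σx)² = 34.88 − 31.36 = 3.52; nΣy² − (Σy)² = 1325942.08 − 1313774.44 = 12167.64
r = 108.16 / √(3.52 × 12167.64) = 108.16 / 206.9543 ≈ 0.523

0.523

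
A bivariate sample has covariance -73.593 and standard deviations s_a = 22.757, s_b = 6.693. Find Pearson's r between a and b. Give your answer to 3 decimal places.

-0.483

r = Cov(a,b) / (s_a · s_b) = -73.593 / (22.757 × 6.693)
  = -73.593 / 152.3126 ≈ -0.483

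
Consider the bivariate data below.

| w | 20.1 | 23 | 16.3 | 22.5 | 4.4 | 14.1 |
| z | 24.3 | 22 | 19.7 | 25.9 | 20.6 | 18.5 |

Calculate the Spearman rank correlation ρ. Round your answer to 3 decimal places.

0.657

Rank w: 4, 6, 3, 5, 1, 2
Rank z: 5, 4, 2, 6, 3, 1
d = rank(w) − rank(z): -1, 2, 1, -1, -2, 1; Σd² = 12
ρ = 1 − 6Σd² / [n(n²−1)] = 1 − 6×12 / (6×35) = 1 − 72/210 ≈ 0.657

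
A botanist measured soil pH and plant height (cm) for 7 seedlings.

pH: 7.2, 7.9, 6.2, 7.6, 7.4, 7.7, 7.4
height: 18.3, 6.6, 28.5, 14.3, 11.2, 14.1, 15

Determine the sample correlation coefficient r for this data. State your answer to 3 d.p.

-0.942

n = 7, Σx = 51.4, Σy = 108, Σx² = 379.26, Σy² = 1944.44, Σxy = 771.73
nΣxy − ΣxΣy = 5402.11 − 5551.2 = -149.09
nΣx² − (Σx)² = 2654.82 − 2641.96 = 12.86; nΣy² − (Σy)² = 13611.08 − 11664 = 1947.08
r = -149.09 / √(12.86 × 1947.08) = -149.09 / 158.2386 ≈ -0.942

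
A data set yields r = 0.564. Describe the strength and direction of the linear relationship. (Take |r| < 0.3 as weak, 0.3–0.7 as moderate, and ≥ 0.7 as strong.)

r = 0.564 > 0 so the relationship is positive.
|r| = 0.564, which falls in the moderate range.

moderate positive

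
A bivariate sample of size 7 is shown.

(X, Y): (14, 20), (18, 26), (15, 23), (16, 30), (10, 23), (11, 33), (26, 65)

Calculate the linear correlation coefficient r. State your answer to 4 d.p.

n = 7, ΣX = 110, ΣY = 220, ΣX² = 1898, ΣY² = 8348, ΣXY = 3856
nΣXY − ΣXΣY = 26992 − 24200 = 2792
nΣX² − (ΣX)² = 13286 − 12100 = 1186; nΣY² − (ΣY)² = 58436 − 48400 = 10036
r = 2792 / √(1186 × 10036) = 2792 / 3450.0284 ≈ 0.8093

0.8093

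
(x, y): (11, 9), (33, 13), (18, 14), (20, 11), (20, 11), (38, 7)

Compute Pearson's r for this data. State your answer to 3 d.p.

n = 6, Σx = 140, Σy = 65, Σx² = 3778, Σy² = 737, Σxy = 1486
nΣxy − ΣxΣy = 8916 − 9100 = -184
nΣx² − (Σx)² = 22668 − 19600 = 3068; nΣy² − (Σy)² = 4422 − 4225 = 197
r = -184 / √(3068 × 197) = -184 / 777.4291 ≈ -0.237

-0.237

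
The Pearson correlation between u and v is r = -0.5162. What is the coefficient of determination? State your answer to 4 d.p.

0.2665

r² = (-0.5162)² = 0.2665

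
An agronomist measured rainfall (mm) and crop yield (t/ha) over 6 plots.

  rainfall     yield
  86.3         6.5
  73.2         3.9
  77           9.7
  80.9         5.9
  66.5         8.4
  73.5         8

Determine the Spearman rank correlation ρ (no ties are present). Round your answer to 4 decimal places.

Rank rainfall: 6, 2, 4, 5, 1, 3
Rank yield: 3, 1, 6, 2, 5, 4
d = rank(rainfall) − rank(yield): 3, 1, -2, 3, -4, -1; Σd² = 40
ρ = 1 − 6Σd² / [n(n²−1)] = 1 − 6×40 / (6×35) = 1 − 240/210 ≈ -0.1429

-0.1429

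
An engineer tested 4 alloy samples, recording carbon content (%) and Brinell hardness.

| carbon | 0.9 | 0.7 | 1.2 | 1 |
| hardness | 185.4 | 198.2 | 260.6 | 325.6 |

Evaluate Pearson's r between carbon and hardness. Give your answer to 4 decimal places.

0.5619

n = 4, Σx = 3.8, Σy = 969.8, Σx² = 3.74, Σy² = 247584.12, Σxy = 943.92
nΣxy − ΣxΣy = 3775.68 − 3685.24 = 90.44
nΣx² − (Σx)² = 14.96 − 14.44 = 0.52; nΣy² − (Σy)² = 990336.48 − 940512.04 = 49824.44
r = 90.44 / √(0.52 × 49824.44) = 90.44 / 160.9618 ≈ 0.5619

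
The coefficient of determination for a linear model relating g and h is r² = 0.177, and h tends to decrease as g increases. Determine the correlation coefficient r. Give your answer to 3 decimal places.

-0.421

|r| = √0.177 = 0.421
The association is negative, so r = −0.421.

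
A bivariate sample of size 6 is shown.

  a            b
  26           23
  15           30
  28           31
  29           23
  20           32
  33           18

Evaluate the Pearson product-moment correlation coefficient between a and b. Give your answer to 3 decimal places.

n = 6, Σa = 151, Σb = 157, Σa² = 4015, Σb² = 4267, Σab = 3817
nΣab − ΣaΣb = 22902 − 23707 = -805
nΣa² − (Σa)² = 24090 − 22801 = 1289; nΣb² − (Σb)² = 25602 − 24649 = 953
r = -805 / √(1289 × 953) = -805 / 1108.3397 ≈ -0.726

-0.726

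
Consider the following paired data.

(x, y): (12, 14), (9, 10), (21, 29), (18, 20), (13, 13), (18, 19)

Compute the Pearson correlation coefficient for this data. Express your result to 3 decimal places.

0.947

n = 6, Σx = 91, Σy = 105, Σx² = 1483, Σy² = 2067, Σxy = 1738
nΣxy − ΣxΣy = 10428 − 9555 = 873
nΣx² − (Σx)² = 8898 − 8281 = 617; nΣy² − (Σy)² = 12402 − 11025 = 1377
r = 873 / √(617 × 1377) = 873 / 921.7424 ≈ 0.947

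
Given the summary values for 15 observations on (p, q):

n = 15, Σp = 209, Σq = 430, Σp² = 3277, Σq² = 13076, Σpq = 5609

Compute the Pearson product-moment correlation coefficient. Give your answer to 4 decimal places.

r = (nΣpq − ΣpΣq) / √[(nΣp² − (Σp)²)(nΣq² − (Σq)²)]
Numerator: 15×5609 − 209×430 = -5735
Denominator: √[(49155 − 43681)(196140 − 184900)] = √[5474 × 11240] = 7843.9633
r = -5735 / 7843.9633 ≈ -0.7311

-0.7311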